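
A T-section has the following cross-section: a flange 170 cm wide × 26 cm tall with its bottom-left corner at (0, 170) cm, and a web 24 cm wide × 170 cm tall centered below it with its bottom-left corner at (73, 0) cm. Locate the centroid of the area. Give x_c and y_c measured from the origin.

x_c = 85.00 cm, y_c = 135.96 cm

Part | A | x̄ᵢ | ȳᵢ | A·x̄ᵢ | A·ȳᵢ
web | 4080.00 | 85.00 | 85.00 | 346800.00 | 346800.00
flange | 4420.00 | 85.00 | 183.00 | 375700.00 | 808860.00
Σ | 8500.00 |  |  | 722500.00 | 1155660.00
x_c = 722500.00 / 8500.00 = 85.00 cm
y_c = 1155660.00 / 8500.00 = 135.96 cm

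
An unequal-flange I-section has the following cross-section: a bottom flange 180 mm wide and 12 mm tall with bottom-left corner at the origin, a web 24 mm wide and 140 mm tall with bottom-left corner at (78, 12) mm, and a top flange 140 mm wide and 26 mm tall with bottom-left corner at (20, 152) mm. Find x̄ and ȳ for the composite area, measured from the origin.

x̄ = 90.00 mm, ȳ = 97.06 mm

bottom flange: A = 180 × 12 = 2160.00, centroid at (90.00, 6.00).
web: A = 24 × 140 = 3360.00, centroid at (90.00, 82.00).
top flange: A = 140 × 26 = 3640.00, centroid at (90.00, 165.00).
ΣA = 9160.00 mm²
ΣAx̄ = (2160.00)(90.00) + (3360.00)(90.00) + (3640.00)(90.00) = 824400.00 mm³
ΣAȳ = (2160.00)(6.00) + (3360.00)(82.00) + (3640.00)(165.00) = 889080.00 mm³
x̄ = 824400.00 / 9160.00 = 90.00 mm
ȳ = 889080.00 / 9160.00 = 97.06 mm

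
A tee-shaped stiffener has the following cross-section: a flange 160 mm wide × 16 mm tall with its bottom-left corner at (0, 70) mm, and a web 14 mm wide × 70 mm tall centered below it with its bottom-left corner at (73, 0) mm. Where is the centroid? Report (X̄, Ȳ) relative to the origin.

X̄ = 80.00 mm, Ȳ = 66.10 mm

web: A = 14 × 70 = 980.00, centroid at (80.00, 35.00).
flange: A = 160 × 16 = 2560.00, centroid at (80.00, 78.00).
ΣA = 3540.00 mm²
ΣAX̄ = (980.00)(80.00) + (2560.00)(80.00) = 283200.00 mm³
ΣAȲ = (980.00)(35.00) + (2560.00)(78.00) = 233980.00 mm³
X̄ = 283200.00 / 3540.00 = 80.00 mm
Ȳ = 233980.00 / 3540.00 = 66.10 mm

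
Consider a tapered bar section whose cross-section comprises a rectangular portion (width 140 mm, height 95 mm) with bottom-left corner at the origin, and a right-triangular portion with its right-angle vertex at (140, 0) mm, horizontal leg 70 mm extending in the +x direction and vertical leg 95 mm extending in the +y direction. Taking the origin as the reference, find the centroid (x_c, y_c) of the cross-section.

rectangular portion: A = 140 × 95 = 13300.00, centroid at (70.00, 47.50).
triangular portion: A = ½·70·95 = 3325.00, centroid at (163.33, 31.67).
ΣA = 16625.00 mm²
ΣAx_c = (13300.00)(70.00) + (3325.00)(163.33) = 1474083.33 mm³
ΣAy_c = (13300.00)(47.50) + (3325.00)(31.67) = 737041.67 mm³
x_c = 1474083.33 / 16625.00 = 88.67 mm
y_c = 737041.67 / 16625.00 = 44.33 mm

x_c = 88.67 mm, y_c = 44.33 mm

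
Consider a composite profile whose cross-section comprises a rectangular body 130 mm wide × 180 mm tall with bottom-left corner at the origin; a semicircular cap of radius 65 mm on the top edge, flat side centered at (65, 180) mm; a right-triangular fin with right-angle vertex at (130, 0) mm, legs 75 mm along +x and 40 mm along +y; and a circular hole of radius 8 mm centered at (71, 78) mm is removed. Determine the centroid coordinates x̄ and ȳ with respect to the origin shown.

Part | A | x̄ᵢ | ȳᵢ | A·x̄ᵢ | A·ȳᵢ
rectangular body | 23400.00 | 65.00 | 90.00 | 1521000.00 | 2106000.00
semicircular top | 6636.61 | 65.00 | 207.59 | 431379.94 | 1377673.94
triangular fin | 1500.00 | 155.00 | 13.33 | 232500.00 | 20000.00
hole | -201.06 | 71.00 | 78.00 | -14275.40 | -15682.83
Σ | 31335.55 |  |  | 2170604.54 | 3487991.11
x̄ = 2170604.54 / 31335.55 = 69.27 mm
ȳ = 3487991.11 / 31335.55 = 111.31 mm

x̄ = 69.27 mm, ȳ = 111.31 mm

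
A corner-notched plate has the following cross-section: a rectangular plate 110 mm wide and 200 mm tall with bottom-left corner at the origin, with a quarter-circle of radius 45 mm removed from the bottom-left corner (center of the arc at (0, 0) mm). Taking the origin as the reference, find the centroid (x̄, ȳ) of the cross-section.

Part | A | x̄ᵢ | ȳᵢ | A·x̄ᵢ | A·ȳᵢ
plate | 22000.00 | 55.00 | 100.00 | 1210000.00 | 2200000.00
removed quarter-circle | -1590.43 | 19.10 | 19.10 | -30375.00 | -30375.00
Σ | 20409.57 |  |  | 1179625.00 | 2169625.00
x̄ = 1179625.00 / 20409.57 = 57.80 mm
ȳ = 2169625.00 / 20409.57 = 106.30 mm

x̄ = 57.80 mm, ȳ = 106.30 mm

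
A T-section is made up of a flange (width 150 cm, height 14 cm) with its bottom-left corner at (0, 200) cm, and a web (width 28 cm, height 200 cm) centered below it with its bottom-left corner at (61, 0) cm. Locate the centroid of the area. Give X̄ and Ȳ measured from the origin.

Part | A | x̄ᵢ | ȳᵢ | A·x̄ᵢ | A·ȳᵢ
web | 5600.00 | 75.00 | 100.00 | 420000.00 | 560000.00
flange | 2100.00 | 75.00 | 207.00 | 157500.00 | 434700.00
Σ | 7700.00 |  |  | 577500.00 | 994700.00
X̄ = 577500.00 / 7700.00 = 75.00 cm
Ȳ = 994700.00 / 7700.00 = 129.18 cm

X̄ = 75.00 cm, Ȳ = 129.18 cm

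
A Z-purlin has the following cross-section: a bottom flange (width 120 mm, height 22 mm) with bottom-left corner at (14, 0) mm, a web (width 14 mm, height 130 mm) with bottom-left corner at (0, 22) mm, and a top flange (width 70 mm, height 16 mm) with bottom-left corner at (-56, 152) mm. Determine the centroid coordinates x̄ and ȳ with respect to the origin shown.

bottom flange: A = 120 × 22 = 2640.00, centroid at (74.00, 11.00).
web: A = 14 × 130 = 1820.00, centroid at (7.00, 87.00).
top flange: A = 70 × 16 = 1120.00, centroid at (-21.00, 160.00).
ΣA = 5580.00 mm²
ΣAx̄ = (2640.00)(74.00) + (1820.00)(7.00) + (1120.00)(-21.00) = 184580.00 mm³
ΣAȳ = (2640.00)(11.00) + (1820.00)(87.00) + (1120.00)(160.00) = 366580.00 mm³
x̄ = 184580.00 / 5580.00 = 33.08 mm
ȳ = 366580.00 / 5580.00 = 65.70 mm

x̄ = 33.08 mm, ȳ = 65.70 mm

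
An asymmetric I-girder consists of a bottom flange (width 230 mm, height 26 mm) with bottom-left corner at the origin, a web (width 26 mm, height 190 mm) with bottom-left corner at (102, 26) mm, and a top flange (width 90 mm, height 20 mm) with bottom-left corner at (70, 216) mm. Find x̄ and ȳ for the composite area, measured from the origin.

bottom flange: A = 230 × 26 = 5980.00, centroid at (115.00, 13.00).
web: A = 26 × 190 = 4940.00, centroid at (115.00, 121.00).
top flange: A = 90 × 20 = 1800.00, centroid at (115.00, 226.00).
ΣA = 12720.00 mm²
ΣAx̄ = (5980.00)(115.00) + (4940.00)(115.00) + (1800.00)(115.00) = 1462800.00 mm³
ΣAȳ = (5980.00)(13.00) + (4940.00)(121.00) + (1800.00)(226.00) = 1082280.00 mm³
x̄ = 1462800.00 / 12720.00 = 115.00 mm
ȳ = 1082280.00 / 12720.00 = 85.08 mm

x̄ = 115.00 mm, ȳ = 85.08 mm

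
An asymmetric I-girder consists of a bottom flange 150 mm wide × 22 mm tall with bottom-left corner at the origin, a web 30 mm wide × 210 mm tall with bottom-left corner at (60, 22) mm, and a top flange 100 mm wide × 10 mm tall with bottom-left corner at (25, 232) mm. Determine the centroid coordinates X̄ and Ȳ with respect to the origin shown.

bottom flange: A = 150 × 22 = 3300.00, centroid at (75.00, 11.00).
web: A = 30 × 210 = 6300.00, centroid at (75.00, 127.00).
top flange: A = 100 × 10 = 1000.00, centroid at (75.00, 237.00).
ΣA = 10600.00 mm²
ΣAX̄ = (3300.00)(75.00) + (6300.00)(75.00) + (1000.00)(75.00) = 795000.00 mm³
ΣAȲ = (3300.00)(11.00) + (6300.00)(127.00) + (1000.00)(237.00) = 1073400.00 mm³
X̄ = 795000.00 / 10600.00 = 75.00 mm
Ȳ = 1073400.00 / 10600.00 = 101.26 mm

X̄ = 75.00 mm, Ȳ = 101.26 mm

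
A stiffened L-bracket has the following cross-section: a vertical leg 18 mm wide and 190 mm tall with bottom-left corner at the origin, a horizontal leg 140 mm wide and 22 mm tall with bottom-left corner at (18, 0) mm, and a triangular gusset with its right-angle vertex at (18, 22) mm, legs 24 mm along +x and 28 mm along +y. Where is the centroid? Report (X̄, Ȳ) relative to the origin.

Part | A | x̄ᵢ | ȳᵢ | A·x̄ᵢ | A·ȳᵢ
vertical leg | 3420.00 | 9.00 | 95.00 | 30780.00 | 324900.00
horizontal leg | 3080.00 | 88.00 | 11.00 | 271040.00 | 33880.00
gusset | 336.00 | 26.00 | 31.33 | 8736.00 | 10528.00
Σ | 6836.00 |  |  | 310556.00 | 369308.00
X̄ = 310556.00 / 6836.00 = 45.43 mm
Ȳ = 369308.00 / 6836.00 = 54.02 mm

X̄ = 45.43 mm, Ȳ = 54.02 mm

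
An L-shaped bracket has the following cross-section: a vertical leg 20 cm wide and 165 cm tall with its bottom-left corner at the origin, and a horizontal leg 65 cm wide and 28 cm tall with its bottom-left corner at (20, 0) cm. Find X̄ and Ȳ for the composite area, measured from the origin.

X̄ = 25.11 cm, Ȳ = 58.15 cm

vertical leg: A = 20 × 165 = 3300.00, centroid at (10.00, 82.50).
horizontal leg: A = 65 × 28 = 1820.00, centroid at (52.50, 14.00).
ΣA = 5120.00 cm², ΣAX̄ = 128550.00 cm³, ΣAȲ = 297730.00 cm³.
X̄ = 128550.00/5120.00 = 25.11 cm; Ȳ = 297730.00/5120.00 = 58.15 cm.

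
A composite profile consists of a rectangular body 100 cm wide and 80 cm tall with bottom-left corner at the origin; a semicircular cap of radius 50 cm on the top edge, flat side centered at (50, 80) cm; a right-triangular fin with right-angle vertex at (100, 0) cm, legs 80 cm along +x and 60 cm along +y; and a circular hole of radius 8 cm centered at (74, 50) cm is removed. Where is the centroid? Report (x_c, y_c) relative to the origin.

x_c = 62.68 cm, y_c = 53.48 cm

rectangular body: A = 100 × 80 = 8000.00, centroid at (50.00, 40.00).
semicircular top: A = ½π·50² = 3926.99, centroid at (50.00, 101.22).
triangular fin: A = ½·80·60 = 2400.00, centroid at (126.67, 20.00).
hole: A = −π·8² = -201.06, centroid at (74.00, 50.00).
ΣA = 14125.93 cm², ΣAx_c = 885470.96 cm³, ΣAy_c = 755439.50 cm³.
x_c = 885470.96/14125.93 = 62.68 cm; y_c = 755439.50/14125.93 = 53.48 cm.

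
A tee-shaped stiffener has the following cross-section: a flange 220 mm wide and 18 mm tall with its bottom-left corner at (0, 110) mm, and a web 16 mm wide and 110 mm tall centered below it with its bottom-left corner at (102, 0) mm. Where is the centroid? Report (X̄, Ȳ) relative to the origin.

X̄ = 110.00 mm, Ȳ = 99.31 mm

web: A = 16 × 110 = 1760.00, centroid at (110.00, 55.00).
flange: A = 220 × 18 = 3960.00, centroid at (110.00, 119.00).
ΣA = 5720.00 mm², ΣAX̄ = 629200.00 mm³, ΣAȲ = 568040.00 mm³.
X̄ = 629200.00/5720.00 = 110.00 mm; Ȳ = 568040.00/5720.00 = 99.31 mm.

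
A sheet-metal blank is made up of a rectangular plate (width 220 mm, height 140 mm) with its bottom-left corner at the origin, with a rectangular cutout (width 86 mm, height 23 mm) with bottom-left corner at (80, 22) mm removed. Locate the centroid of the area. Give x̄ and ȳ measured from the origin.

x̄ = 109.11 mm, ȳ = 72.50 mm

Part | A | x̄ᵢ | ȳᵢ | A·x̄ᵢ | A·ȳᵢ
plate | 30800.00 | 110.00 | 70.00 | 3388000.00 | 2156000.00
hole | -1978.00 | 123.00 | 33.50 | -243294.00 | -66263.00
Σ | 28822.00 |  |  | 3144706.00 | 2089737.00
x̄ = 3144706.00 / 28822.00 = 109.11 mm
ȳ = 2089737.00 / 28822.00 = 72.50 mm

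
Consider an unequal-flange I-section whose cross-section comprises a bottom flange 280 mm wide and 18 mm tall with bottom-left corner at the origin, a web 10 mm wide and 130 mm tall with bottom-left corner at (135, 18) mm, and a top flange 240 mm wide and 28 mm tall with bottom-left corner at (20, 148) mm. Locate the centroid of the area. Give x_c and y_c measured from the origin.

x_c = 140.00 mm, y_c = 95.09 mm

bottom flange: A = 280 × 18 = 5040.00, centroid at (140.00, 9.00).
web: A = 10 × 130 = 1300.00, centroid at (140.00, 83.00).
top flange: A = 240 × 28 = 6720.00, centroid at (140.00, 162.00).
ΣA = 13060.00 mm², ΣAx_c = 1828400.00 mm³, ΣAy_c = 1241900.00 mm³.
x_c = 1828400.00/13060.00 = 140.00 mm; y_c = 1241900.00/13060.00 = 95.09 mm.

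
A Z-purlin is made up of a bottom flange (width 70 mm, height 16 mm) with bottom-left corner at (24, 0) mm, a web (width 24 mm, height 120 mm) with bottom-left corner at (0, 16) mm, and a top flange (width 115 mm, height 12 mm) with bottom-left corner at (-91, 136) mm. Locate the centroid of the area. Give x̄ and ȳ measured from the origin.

Part | A | x̄ᵢ | ȳᵢ | A·x̄ᵢ | A·ȳᵢ
bottom flange | 1120.00 | 59.00 | 8.00 | 66080.00 | 8960.00
web | 2880.00 | 12.00 | 76.00 | 34560.00 | 218880.00
top flange | 1380.00 | -33.50 | 142.00 | -46230.00 | 195960.00
Σ | 5380.00 |  |  | 54410.00 | 423800.00
x̄ = 54410.00 / 5380.00 = 10.11 mm
ȳ = 423800.00 / 5380.00 = 78.77 mm

x̄ = 10.11 mm, ȳ = 78.77 mm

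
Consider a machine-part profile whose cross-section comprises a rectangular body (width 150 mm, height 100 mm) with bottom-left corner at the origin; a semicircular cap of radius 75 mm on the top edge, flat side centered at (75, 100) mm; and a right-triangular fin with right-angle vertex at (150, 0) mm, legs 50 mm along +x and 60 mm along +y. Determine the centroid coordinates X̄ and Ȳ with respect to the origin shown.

X̄ = 80.43 mm, Ȳ = 76.76 mm

rectangular body: A = 150 × 100 = 15000.00, centroid at (75.00, 50.00).
semicircular top: A = ½π·75² = 8835.73, centroid at (75.00, 131.83).
triangular fin: A = ½·50·60 = 1500.00, centroid at (166.67, 20.00).
ΣA = 25335.73 mm²
ΣAX̄ = (15000.00)(75.00) + (8835.73)(75.00) + (1500.00)(166.67) = 2037679.70 mm³
ΣAȲ = (15000.00)(50.00) + (8835.73)(131.83) + (1500.00)(20.00) = 1944822.93 mm³
X̄ = 2037679.70 / 25335.73 = 80.43 mm
Ȳ = 1944822.93 / 25335.73 = 76.76 mm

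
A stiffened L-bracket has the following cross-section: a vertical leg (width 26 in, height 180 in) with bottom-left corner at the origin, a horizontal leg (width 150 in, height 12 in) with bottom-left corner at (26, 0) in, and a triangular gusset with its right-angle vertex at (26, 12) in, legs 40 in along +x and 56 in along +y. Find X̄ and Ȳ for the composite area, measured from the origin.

Part | A | x̄ᵢ | ȳᵢ | A·x̄ᵢ | A·ȳᵢ
vertical leg | 4680.00 | 13.00 | 90.00 | 60840.00 | 421200.00
horizontal leg | 1800.00 | 101.00 | 6.00 | 181800.00 | 10800.00
gusset | 1120.00 | 39.33 | 30.67 | 44053.33 | 34346.67
Σ | 7600.00 |  |  | 286693.33 | 466346.67
X̄ = 286693.33 / 7600.00 = 37.72 in
Ȳ = 466346.67 / 7600.00 = 61.36 in

X̄ = 37.72 in, Ȳ = 61.36 in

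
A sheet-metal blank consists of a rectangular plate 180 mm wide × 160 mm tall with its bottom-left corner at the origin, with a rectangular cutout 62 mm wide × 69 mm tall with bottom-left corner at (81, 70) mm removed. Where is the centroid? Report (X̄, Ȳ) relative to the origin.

Part | A | x̄ᵢ | ȳᵢ | A·x̄ᵢ | A·ȳᵢ
plate | 28800.00 | 90.00 | 80.00 | 2592000.00 | 2304000.00
hole | -4278.00 | 112.00 | 104.50 | -479136.00 | -447051.00
Σ | 24522.00 |  |  | 2112864.00 | 1856949.00
X̄ = 2112864.00 / 24522.00 = 86.16 mm
Ȳ = 1856949.00 / 24522.00 = 75.73 mm

X̄ = 86.16 mm, Ȳ = 75.73 mm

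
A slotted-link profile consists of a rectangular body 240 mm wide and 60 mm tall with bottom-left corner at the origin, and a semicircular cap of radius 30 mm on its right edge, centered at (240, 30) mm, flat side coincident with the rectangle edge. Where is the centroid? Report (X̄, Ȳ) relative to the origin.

X̄ = 131.87 mm, Ȳ = 30.00 mm

Part | A | x̄ᵢ | ȳᵢ | A·x̄ᵢ | A·ȳᵢ
rectangular body | 14400.00 | 120.00 | 30.00 | 1728000.00 | 432000.00
semicircular end | 1413.72 | 252.73 | 30.00 | 357292.01 | 42411.50
Σ | 15813.72 |  |  | 2085292.01 | 474411.50
X̄ = 2085292.01 / 15813.72 = 131.87 mm
Ȳ = 474411.50 / 15813.72 = 30.00 mm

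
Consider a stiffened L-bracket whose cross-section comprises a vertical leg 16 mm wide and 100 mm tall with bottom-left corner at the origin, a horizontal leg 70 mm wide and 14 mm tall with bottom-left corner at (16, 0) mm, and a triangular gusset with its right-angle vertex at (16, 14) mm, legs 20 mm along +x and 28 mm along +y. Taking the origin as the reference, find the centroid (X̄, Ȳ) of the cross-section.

vertical leg: A = 16 × 100 = 1600.00, centroid at (8.00, 50.00).
horizontal leg: A = 70 × 14 = 980.00, centroid at (51.00, 7.00).
gusset: A = ½·20·28 = 280.00, centroid at (22.67, 23.33).
ΣA = 2860.00 mm², ΣAX̄ = 69126.67 mm³, ΣAȲ = 93393.33 mm³.
X̄ = 69126.67/2860.00 = 24.17 mm; Ȳ = 93393.33/2860.00 = 32.66 mm.

X̄ = 24.17 mm, Ȳ = 32.66 mm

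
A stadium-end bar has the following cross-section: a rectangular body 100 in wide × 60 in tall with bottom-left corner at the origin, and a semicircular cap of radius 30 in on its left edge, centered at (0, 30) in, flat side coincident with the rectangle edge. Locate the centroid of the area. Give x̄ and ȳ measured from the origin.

x̄ = 38.04 in, ȳ = 30.00 in

Part | A | x̄ᵢ | ȳᵢ | A·x̄ᵢ | A·ȳᵢ
rectangular body | 6000.00 | 50.00 | 30.00 | 300000.00 | 180000.00
semicircular end | 1413.72 | -12.73 | 30.00 | -18000.00 | 42411.50
Σ | 7413.72 |  |  | 282000.00 | 222411.50
x̄ = 282000.00 / 7413.72 = 38.04 in
ȳ = 222411.50 / 7413.72 = 30.00 in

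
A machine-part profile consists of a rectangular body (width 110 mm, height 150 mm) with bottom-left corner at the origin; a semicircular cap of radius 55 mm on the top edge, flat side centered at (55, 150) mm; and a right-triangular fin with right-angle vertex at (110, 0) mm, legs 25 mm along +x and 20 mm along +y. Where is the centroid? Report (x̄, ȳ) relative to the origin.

x̄ = 55.74 mm, ȳ = 95.94 mm

rectangular body: A = 110 × 150 = 16500.00, centroid at (55.00, 75.00).
semicircular top: A = ½π·55² = 4751.66, centroid at (55.00, 173.34).
triangular fin: A = ½·25·20 = 250.00, centroid at (118.33, 6.67).
ΣA = 21501.66 mm²
ΣAx̄ = (16500.00)(55.00) + (4751.66)(55.00) + (250.00)(118.33) = 1198424.57 mm³
ΣAȳ = (16500.00)(75.00) + (4751.66)(173.34) + (250.00)(6.67) = 2062832.17 mm³
x̄ = 1198424.57 / 21501.66 = 55.74 mm
ȳ = 2062832.17 / 21501.66 = 95.94 mm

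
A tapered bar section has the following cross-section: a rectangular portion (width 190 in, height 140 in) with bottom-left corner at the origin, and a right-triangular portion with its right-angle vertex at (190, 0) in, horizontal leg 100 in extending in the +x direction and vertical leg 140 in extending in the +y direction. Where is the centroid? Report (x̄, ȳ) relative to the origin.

x̄ = 121.74 in, ȳ = 65.14 in

Part | A | x̄ᵢ | ȳᵢ | A·x̄ᵢ | A·ȳᵢ
rectangular portion | 26600.00 | 95.00 | 70.00 | 2527000.00 | 1862000.00
triangular portion | 7000.00 | 223.33 | 46.67 | 1563333.33 | 326666.67
Σ | 33600.00 |  |  | 4090333.33 | 2188666.67
x̄ = 4090333.33 / 33600.00 = 121.74 in
ȳ = 2188666.67 / 33600.00 = 65.14 in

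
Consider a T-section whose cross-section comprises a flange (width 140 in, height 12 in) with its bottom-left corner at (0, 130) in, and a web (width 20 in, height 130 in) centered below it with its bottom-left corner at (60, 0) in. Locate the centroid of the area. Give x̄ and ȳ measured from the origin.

x̄ = 70.00 in, ȳ = 92.87 in

web: A = 20 × 130 = 2600.00, centroid at (70.00, 65.00).
flange: A = 140 × 12 = 1680.00, centroid at (70.00, 136.00).
ΣA = 4280.00 in²
ΣAx̄ = (2600.00)(70.00) + (1680.00)(70.00) = 299600.00 in³
ΣAȳ = (2600.00)(65.00) + (1680.00)(136.00) = 397480.00 in³
x̄ = 299600.00 / 4280.00 = 70.00 in
ȳ = 397480.00 / 4280.00 = 92.87 in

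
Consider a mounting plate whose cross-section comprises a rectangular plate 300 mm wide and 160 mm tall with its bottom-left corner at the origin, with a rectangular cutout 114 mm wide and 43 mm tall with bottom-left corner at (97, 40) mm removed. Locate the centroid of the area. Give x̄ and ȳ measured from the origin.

Part | A | x̄ᵢ | ȳᵢ | A·x̄ᵢ | A·ȳᵢ
plate | 48000.00 | 150.00 | 80.00 | 7200000.00 | 3840000.00
hole | -4902.00 | 154.00 | 61.50 | -754908.00 | -301473.00
Σ | 43098.00 |  |  | 6445092.00 | 3538527.00
x̄ = 6445092.00 / 43098.00 = 149.55 mm
ȳ = 3538527.00 / 43098.00 = 82.10 mm

x̄ = 149.55 mm, ȳ = 82.10 mm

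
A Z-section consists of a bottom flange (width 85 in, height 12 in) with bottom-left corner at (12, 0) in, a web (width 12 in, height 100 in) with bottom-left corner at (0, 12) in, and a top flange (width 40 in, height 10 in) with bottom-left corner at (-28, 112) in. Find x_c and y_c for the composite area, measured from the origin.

bottom flange: A = 85 × 12 = 1020.00, centroid at (54.50, 6.00).
web: A = 12 × 100 = 1200.00, centroid at (6.00, 62.00).
top flange: A = 40 × 10 = 400.00, centroid at (-8.00, 117.00).
ΣA = 2620.00 in², ΣAx_c = 59590.00 in³, ΣAy_c = 127320.00 in³.
x_c = 59590.00/2620.00 = 22.74 in; y_c = 127320.00/2620.00 = 48.60 in.

x_c = 22.74 in, y_c = 48.60 in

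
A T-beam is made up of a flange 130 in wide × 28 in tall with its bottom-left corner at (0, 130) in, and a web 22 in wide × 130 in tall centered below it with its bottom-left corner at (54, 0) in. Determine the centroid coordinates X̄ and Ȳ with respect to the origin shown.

X̄ = 65.00 in, Ȳ = 109.24 in

web: A = 22 × 130 = 2860.00, centroid at (65.00, 65.00).
flange: A = 130 × 28 = 3640.00, centroid at (65.00, 144.00).
ΣA = 6500.00 in², ΣAX̄ = 422500.00 in³, ΣAȲ = 710060.00 in³.
X̄ = 422500.00/6500.00 = 65.00 in; Ȳ = 710060.00/6500.00 = 109.24 in.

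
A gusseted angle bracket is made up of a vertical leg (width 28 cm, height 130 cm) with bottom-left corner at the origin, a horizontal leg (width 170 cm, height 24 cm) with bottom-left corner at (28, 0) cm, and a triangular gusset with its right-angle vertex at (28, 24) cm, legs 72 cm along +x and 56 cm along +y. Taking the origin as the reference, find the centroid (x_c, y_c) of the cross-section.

Part | A | x̄ᵢ | ȳᵢ | A·x̄ᵢ | A·ȳᵢ
vertical leg | 3640.00 | 14.00 | 65.00 | 50960.00 | 236600.00
horizontal leg | 4080.00 | 113.00 | 12.00 | 461040.00 | 48960.00
gusset | 2016.00 | 52.00 | 42.67 | 104832.00 | 86016.00
Σ | 9736.00 |  |  | 616832.00 | 371576.00
x_c = 616832.00 / 9736.00 = 63.36 cm
y_c = 371576.00 / 9736.00 = 38.17 cm

x_c = 63.36 cm, y_c = 38.17 cm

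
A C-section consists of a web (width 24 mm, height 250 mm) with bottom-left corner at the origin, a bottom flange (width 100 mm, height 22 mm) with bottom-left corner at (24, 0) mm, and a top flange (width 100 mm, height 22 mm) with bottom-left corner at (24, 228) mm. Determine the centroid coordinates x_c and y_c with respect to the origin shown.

web: A = 24 × 250 = 6000.00, centroid at (12.00, 125.00).
bottom flange: A = 100 × 22 = 2200.00, centroid at (74.00, 11.00).
top flange: A = 100 × 22 = 2200.00, centroid at (74.00, 239.00).
ΣA = 10400.00 mm², ΣAx_c = 397600.00 mm³, ΣAy_c = 1300000.00 mm³.
x_c = 397600.00/10400.00 = 38.23 mm; y_c = 1300000.00/10400.00 = 125.00 mm.

x_c = 38.23 mm, y_c = 125.00 mm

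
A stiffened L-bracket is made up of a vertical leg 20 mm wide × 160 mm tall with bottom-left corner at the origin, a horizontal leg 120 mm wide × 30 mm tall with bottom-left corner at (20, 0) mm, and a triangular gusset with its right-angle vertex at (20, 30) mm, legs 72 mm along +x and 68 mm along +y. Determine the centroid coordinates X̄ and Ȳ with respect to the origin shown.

Part | A | x̄ᵢ | ȳᵢ | A·x̄ᵢ | A·ȳᵢ
vertical leg | 3200.00 | 10.00 | 80.00 | 32000.00 | 256000.00
horizontal leg | 3600.00 | 80.00 | 15.00 | 288000.00 | 54000.00
gusset | 2448.00 | 44.00 | 52.67 | 107712.00 | 128928.00
Σ | 9248.00 |  |  | 427712.00 | 438928.00
X̄ = 427712.00 / 9248.00 = 46.25 mm
Ȳ = 438928.00 / 9248.00 = 47.46 mm

X̄ = 46.25 mm, Ȳ = 47.46 mm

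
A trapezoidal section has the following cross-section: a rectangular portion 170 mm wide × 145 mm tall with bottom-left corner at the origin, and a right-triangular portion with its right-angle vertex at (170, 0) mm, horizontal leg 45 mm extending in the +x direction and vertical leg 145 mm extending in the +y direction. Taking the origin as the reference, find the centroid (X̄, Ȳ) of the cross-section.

X̄ = 96.69 mm, Ȳ = 69.68 mm

rectangular portion: A = 170 × 145 = 24650.00, centroid at (85.00, 72.50).
triangular portion: A = ½·45·145 = 3262.50, centroid at (185.00, 48.33).
ΣA = 27912.50 mm², ΣAX̄ = 2698812.50 mm³, ΣAȲ = 1944812.50 mm³.
X̄ = 2698812.50/27912.50 = 96.69 mm; Ȳ = 1944812.50/27912.50 = 69.68 mm.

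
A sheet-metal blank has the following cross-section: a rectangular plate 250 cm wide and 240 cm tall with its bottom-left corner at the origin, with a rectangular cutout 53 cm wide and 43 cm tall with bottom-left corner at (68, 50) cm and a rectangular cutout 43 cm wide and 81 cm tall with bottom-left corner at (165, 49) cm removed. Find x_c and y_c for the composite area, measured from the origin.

x_c = 122.33 cm, y_c = 124.00 cm

plate: A = 250 × 240 = 60000.00, centroid at (125.00, 120.00).
hole 1: A = −(53 × 43) = -2279.00, centroid at (94.50, 71.50).
hole 2: A = −(43 × 81) = -3483.00, centroid at (186.50, 89.50).
ΣA = 54238.00 cm²
ΣAx_c = (60000.00)(125.00) + (-2279.00)(94.50) + (-3483.00)(186.50) = 6635055.00 cm³
ΣAy_c = (60000.00)(120.00) + (-2279.00)(71.50) + (-3483.00)(89.50) = 6725323.00 cm³
x_c = 6635055.00 / 54238.00 = 122.33 cm
y_c = 6725323.00 / 54238.00 = 124.00 cm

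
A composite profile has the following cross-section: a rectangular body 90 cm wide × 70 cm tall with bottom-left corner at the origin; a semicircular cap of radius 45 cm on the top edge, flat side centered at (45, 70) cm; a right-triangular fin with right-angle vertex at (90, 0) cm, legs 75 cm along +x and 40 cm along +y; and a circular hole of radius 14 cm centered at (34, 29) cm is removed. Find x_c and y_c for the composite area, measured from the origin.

Part | A | x̄ᵢ | ȳᵢ | A·x̄ᵢ | A·ȳᵢ
rectangular body | 6300.00 | 45.00 | 35.00 | 283500.00 | 220500.00
semicircular top | 3180.86 | 45.00 | 89.10 | 143138.82 | 283410.38
triangular fin | 1500.00 | 115.00 | 13.33 | 172500.00 | 20000.00
hole | -615.75 | 34.00 | 29.00 | -20935.57 | -17856.81
Σ | 10365.11 |  |  | 578203.24 | 506053.57
x_c = 578203.24 / 10365.11 = 55.78 cm
y_c = 506053.57 / 10365.11 = 48.82 cm

x_c = 55.78 cm, y_c = 48.82 cm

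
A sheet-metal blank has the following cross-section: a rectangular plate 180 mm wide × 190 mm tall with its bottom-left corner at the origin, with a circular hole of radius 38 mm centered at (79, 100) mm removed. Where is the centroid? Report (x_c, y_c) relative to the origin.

Part | A | x̄ᵢ | ȳᵢ | A·x̄ᵢ | A·ȳᵢ
plate | 34200.00 | 90.00 | 95.00 | 3078000.00 | 3249000.00
hole | -4536.46 | 79.00 | 100.00 | -358380.32 | -453645.98
Σ | 29663.54 |  |  | 2719619.68 | 2795354.02
x_c = 2719619.68 / 29663.54 = 91.68 mm
y_c = 2795354.02 / 29663.54 = 94.24 mm

x_c = 91.68 mm, y_c = 94.24 mm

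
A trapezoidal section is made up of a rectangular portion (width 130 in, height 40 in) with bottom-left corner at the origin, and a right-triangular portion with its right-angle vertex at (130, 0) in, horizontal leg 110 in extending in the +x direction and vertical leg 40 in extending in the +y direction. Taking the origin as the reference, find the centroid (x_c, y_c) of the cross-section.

x_c = 95.23 in, y_c = 18.02 in

rectangular portion: A = 130 × 40 = 5200.00, centroid at (65.00, 20.00).
triangular portion: A = ½·110·40 = 2200.00, centroid at (166.67, 13.33).
ΣA = 7400.00 in², ΣAx_c = 704666.67 in³, ΣAy_c = 133333.33 in³.
x_c = 704666.67/7400.00 = 95.23 in; y_c = 133333.33/7400.00 = 18.02 in.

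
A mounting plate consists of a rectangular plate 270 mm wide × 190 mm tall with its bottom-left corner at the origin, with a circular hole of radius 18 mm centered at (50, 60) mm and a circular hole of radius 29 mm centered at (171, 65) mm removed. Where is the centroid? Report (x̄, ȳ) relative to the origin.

x̄ = 134.82 mm, ȳ = 97.41 mm

plate: A = 270 × 190 = 51300.00, centroid at (135.00, 95.00).
hole 1: A = −π·18² = -1017.88, centroid at (50.00, 60.00).
hole 2: A = −π·29² = -2642.08, centroid at (171.00, 65.00).
ΣA = 47640.04 mm²
ΣAx̄ = (51300.00)(135.00) + (-1017.88)(50.00) + (-2642.08)(171.00) = 6422810.62 mm³
ΣAȳ = (51300.00)(95.00) + (-1017.88)(60.00) + (-2642.08)(65.00) = 4640692.28 mm³
x̄ = 6422810.62 / 47640.04 = 134.82 mm
ȳ = 4640692.28 / 47640.04 = 97.41 mm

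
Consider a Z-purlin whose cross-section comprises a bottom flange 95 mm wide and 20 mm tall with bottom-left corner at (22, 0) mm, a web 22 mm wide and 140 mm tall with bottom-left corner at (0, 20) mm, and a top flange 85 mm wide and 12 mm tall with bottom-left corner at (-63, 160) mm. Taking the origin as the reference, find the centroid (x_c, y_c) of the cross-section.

Part | A | x̄ᵢ | ȳᵢ | A·x̄ᵢ | A·ȳᵢ
bottom flange | 1900.00 | 69.50 | 10.00 | 132050.00 | 19000.00
web | 3080.00 | 11.00 | 90.00 | 33880.00 | 277200.00
top flange | 1020.00 | -20.50 | 166.00 | -20910.00 | 169320.00
Σ | 6000.00 |  |  | 145020.00 | 465520.00
x_c = 145020.00 / 6000.00 = 24.17 mm
y_c = 465520.00 / 6000.00 = 77.59 mm

x_c = 24.17 mm, y_c = 77.59 mm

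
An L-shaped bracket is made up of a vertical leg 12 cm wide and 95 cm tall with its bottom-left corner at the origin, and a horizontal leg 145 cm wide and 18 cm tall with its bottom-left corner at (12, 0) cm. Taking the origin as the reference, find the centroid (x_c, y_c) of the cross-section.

Part | A | x̄ᵢ | ȳᵢ | A·x̄ᵢ | A·ȳᵢ
vertical leg | 1140.00 | 6.00 | 47.50 | 6840.00 | 54150.00
horizontal leg | 2610.00 | 84.50 | 9.00 | 220545.00 | 23490.00
Σ | 3750.00 |  |  | 227385.00 | 77640.00
x_c = 227385.00 / 3750.00 = 60.64 cm
y_c = 77640.00 / 3750.00 = 20.70 cm

x_c = 60.64 cm, y_c = 20.70 cm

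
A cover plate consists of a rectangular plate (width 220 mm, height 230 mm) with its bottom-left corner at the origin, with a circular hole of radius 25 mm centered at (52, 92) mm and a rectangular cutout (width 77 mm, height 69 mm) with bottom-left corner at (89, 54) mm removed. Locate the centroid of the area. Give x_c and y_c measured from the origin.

x_c = 110.48 mm, y_c = 119.29 mm

Part | A | x̄ᵢ | ȳᵢ | A·x̄ᵢ | A·ȳᵢ
plate | 50600.00 | 110.00 | 115.00 | 5566000.00 | 5819000.00
hole 1 | -1963.50 | 52.00 | 92.00 | -102101.76 | -180641.58
hole 2 | -5313.00 | 127.50 | 88.50 | -677407.50 | -470200.50
Σ | 43323.50 |  |  | 4786490.74 | 5168157.92
x_c = 4786490.74 / 43323.50 = 110.48 mm
y_c = 5168157.92 / 43323.50 = 119.29 mm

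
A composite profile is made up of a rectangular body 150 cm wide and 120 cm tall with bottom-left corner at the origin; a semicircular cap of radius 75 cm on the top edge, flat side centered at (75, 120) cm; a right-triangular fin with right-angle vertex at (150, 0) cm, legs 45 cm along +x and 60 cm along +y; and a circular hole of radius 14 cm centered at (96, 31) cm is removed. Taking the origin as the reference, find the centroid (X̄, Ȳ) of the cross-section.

X̄ = 78.94 cm, Ȳ = 88.12 cm

rectangular body: A = 150 × 120 = 18000.00, centroid at (75.00, 60.00).
semicircular top: A = ½π·75² = 8835.73, centroid at (75.00, 151.83).
triangular fin: A = ½·45·60 = 1350.00, centroid at (165.00, 20.00).
hole: A = −π·14² = -615.75, centroid at (96.00, 31.00).
ΣA = 27569.98 cm²
ΣAX̄ = (18000.00)(75.00) + (8835.73)(75.00) + (1350.00)(165.00) + (-615.75)(96.00) = 2176317.49 cm³
ΣAȲ = (18000.00)(60.00) + (8835.73)(151.83) + (1350.00)(20.00) + (-615.75)(31.00) = 2429449.20 cm³
X̄ = 2176317.49 / 27569.98 = 78.94 cm
Ȳ = 2429449.20 / 27569.98 = 88.12 cm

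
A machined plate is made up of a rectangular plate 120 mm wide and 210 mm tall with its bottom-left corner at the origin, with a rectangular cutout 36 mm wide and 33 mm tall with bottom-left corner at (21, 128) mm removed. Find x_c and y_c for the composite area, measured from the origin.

plate: A = 120 × 210 = 25200.00, centroid at (60.00, 105.00).
hole: A = −(36 × 33) = -1188.00, centroid at (39.00, 144.50).
ΣA = 24012.00 mm², ΣAx_c = 1465668.00 mm³, ΣAy_c = 2474334.00 mm³.
x_c = 1465668.00/24012.00 = 61.04 mm; y_c = 2474334.00/24012.00 = 103.05 mm.

x_c = 61.04 mm, y_c = 103.05 mm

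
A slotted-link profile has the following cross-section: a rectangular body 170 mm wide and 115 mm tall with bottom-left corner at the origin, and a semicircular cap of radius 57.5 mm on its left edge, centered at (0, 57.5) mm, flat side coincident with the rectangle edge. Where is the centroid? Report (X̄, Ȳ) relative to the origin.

X̄ = 62.04 mm, Ȳ = 57.50 mm

rectangular body: A = 170 × 115 = 19550.00, centroid at (85.00, 57.50).
semicircular end: A = ½π·57.5² = 5193.45, centroid at (-24.40, 57.50).
ΣA = 24743.45 mm², ΣAX̄ = 1535010.42 mm³, ΣAȲ = 1422748.11 mm³.
X̄ = 1535010.42/24743.45 = 62.04 mm; Ȳ = 1422748.11/24743.45 = 57.50 mm.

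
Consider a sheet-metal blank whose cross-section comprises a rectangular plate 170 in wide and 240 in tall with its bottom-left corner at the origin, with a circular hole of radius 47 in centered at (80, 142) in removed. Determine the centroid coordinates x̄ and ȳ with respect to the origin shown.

plate: A = 170 × 240 = 40800.00, centroid at (85.00, 120.00).
hole: A = −π·47² = -6939.78, centroid at (80.00, 142.00).
ΣA = 33860.22 in², ΣAx̄ = 2912817.75 in³, ΣAȳ = 3910551.50 in³.
x̄ = 2912817.75/33860.22 = 86.02 in; ȳ = 3910551.50/33860.22 = 115.49 in.

x̄ = 86.02 in, ȳ = 115.49 in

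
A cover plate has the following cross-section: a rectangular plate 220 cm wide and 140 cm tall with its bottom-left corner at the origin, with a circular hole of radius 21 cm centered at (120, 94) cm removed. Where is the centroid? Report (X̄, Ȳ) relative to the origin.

plate: A = 220 × 140 = 30800.00, centroid at (110.00, 70.00).
hole: A = −π·21² = -1385.44, centroid at (120.00, 94.00).
ΣA = 29414.56 cm²
ΣAX̄ = (30800.00)(110.00) + (-1385.44)(120.00) = 3221746.92 cm³
ΣAȲ = (30800.00)(70.00) + (-1385.44)(94.00) = 2025768.42 cm³
X̄ = 3221746.92 / 29414.56 = 109.53 cm
Ȳ = 2025768.42 / 29414.56 = 68.87 cm

X̄ = 109.53 cm, Ȳ = 68.87 cm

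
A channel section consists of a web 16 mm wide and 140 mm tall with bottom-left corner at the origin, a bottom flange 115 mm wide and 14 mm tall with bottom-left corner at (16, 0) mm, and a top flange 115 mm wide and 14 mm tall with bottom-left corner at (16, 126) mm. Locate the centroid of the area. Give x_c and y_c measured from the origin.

x_c = 46.63 mm, y_c = 70.00 mm

web: A = 16 × 140 = 2240.00, centroid at (8.00, 70.00).
bottom flange: A = 115 × 14 = 1610.00, centroid at (73.50, 7.00).
top flange: A = 115 × 14 = 1610.00, centroid at (73.50, 133.00).
ΣA = 5460.00 mm²
ΣAx_c = (2240.00)(8.00) + (1610.00)(73.50) + (1610.00)(73.50) = 254590.00 mm³
ΣAy_c = (2240.00)(70.00) + (1610.00)(7.00) + (1610.00)(133.00) = 382200.00 mm³
x_c = 254590.00 / 5460.00 = 46.63 mm
y_c = 382200.00 / 5460.00 = 70.00 mm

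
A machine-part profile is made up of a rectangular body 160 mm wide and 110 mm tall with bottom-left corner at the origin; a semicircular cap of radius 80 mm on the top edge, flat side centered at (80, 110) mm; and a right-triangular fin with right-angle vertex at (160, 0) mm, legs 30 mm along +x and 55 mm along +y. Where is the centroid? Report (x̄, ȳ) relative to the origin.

rectangular body: A = 160 × 110 = 17600.00, centroid at (80.00, 55.00).
semicircular top: A = ½π·80² = 10053.10, centroid at (80.00, 143.95).
triangular fin: A = ½·30·55 = 825.00, centroid at (170.00, 18.33).
ΣA = 28478.10 mm²
ΣAx̄ = (17600.00)(80.00) + (10053.10)(80.00) + (825.00)(170.00) = 2352497.72 mm³
ΣAȳ = (17600.00)(55.00) + (10053.10)(143.95) + (825.00)(18.33) = 2430298.95 mm³
x̄ = 2352497.72 / 28478.10 = 82.61 mm
ȳ = 2430298.95 / 28478.10 = 85.34 mm

x̄ = 82.61 mm, ȳ = 85.34 mm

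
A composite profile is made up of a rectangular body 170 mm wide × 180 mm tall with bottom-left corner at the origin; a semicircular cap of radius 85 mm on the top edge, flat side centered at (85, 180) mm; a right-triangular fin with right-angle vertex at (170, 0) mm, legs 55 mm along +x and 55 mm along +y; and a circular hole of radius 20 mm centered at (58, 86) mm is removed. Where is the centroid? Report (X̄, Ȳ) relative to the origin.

X̄ = 89.51 mm, Ȳ = 121.45 mm

Part | A | x̄ᵢ | ȳᵢ | A·x̄ᵢ | A·ȳᵢ
rectangular body | 30600.00 | 85.00 | 90.00 | 2601000.00 | 2754000.00
semicircular top | 11349.00 | 85.00 | 216.08 | 964665.29 | 2452237.29
triangular fin | 1512.50 | 188.33 | 18.33 | 284854.17 | 27729.17
hole | -1256.64 | 58.00 | 86.00 | -72884.95 | -108070.79
Σ | 42204.87 |  |  | 3777634.51 | 5125895.67
X̄ = 3777634.51 / 42204.87 = 89.51 mm
Ȳ = 5125895.67 / 42204.87 = 121.45 mm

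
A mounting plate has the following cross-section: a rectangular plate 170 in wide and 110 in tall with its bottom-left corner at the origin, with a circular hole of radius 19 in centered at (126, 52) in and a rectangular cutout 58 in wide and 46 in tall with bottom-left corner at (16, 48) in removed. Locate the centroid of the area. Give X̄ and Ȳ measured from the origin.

Part | A | x̄ᵢ | ȳᵢ | A·x̄ᵢ | A·ȳᵢ
plate | 18700.00 | 85.00 | 55.00 | 1589500.00 | 1028500.00
hole 1 | -1134.11 | 126.00 | 52.00 | -142898.48 | -58973.98
hole 2 | -2668.00 | 45.00 | 71.00 | -120060.00 | -189428.00
Σ | 14897.89 |  |  | 1326541.52 | 780098.02
X̄ = 1326541.52 / 14897.89 = 89.04 in
Ȳ = 780098.02 / 14897.89 = 52.36 in

X̄ = 89.04 in, Ȳ = 52.36 in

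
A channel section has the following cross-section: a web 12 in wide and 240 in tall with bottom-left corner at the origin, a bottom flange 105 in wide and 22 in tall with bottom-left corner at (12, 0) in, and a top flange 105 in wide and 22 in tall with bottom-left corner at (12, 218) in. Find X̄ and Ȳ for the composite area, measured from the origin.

X̄ = 42.04 in, Ȳ = 120.00 in

web: A = 12 × 240 = 2880.00, centroid at (6.00, 120.00).
bottom flange: A = 105 × 22 = 2310.00, centroid at (64.50, 11.00).
top flange: A = 105 × 22 = 2310.00, centroid at (64.50, 229.00).
ΣA = 7500.00 in², ΣAX̄ = 315270.00 in³, ΣAȲ = 900000.00 in³.
X̄ = 315270.00/7500.00 = 42.04 in; Ȳ = 900000.00/7500.00 = 120.00 in.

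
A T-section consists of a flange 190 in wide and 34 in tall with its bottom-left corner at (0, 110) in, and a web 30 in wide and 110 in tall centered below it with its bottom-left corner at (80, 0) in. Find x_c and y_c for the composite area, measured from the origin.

x_c = 95.00 in, y_c = 102.66 in

web: A = 30 × 110 = 3300.00, centroid at (95.00, 55.00).
flange: A = 190 × 34 = 6460.00, centroid at (95.00, 127.00).
ΣA = 9760.00 in²
ΣAx_c = (3300.00)(95.00) + (6460.00)(95.00) = 927200.00 in³
ΣAy_c = (3300.00)(55.00) + (6460.00)(127.00) = 1001920.00 in³
x_c = 927200.00 / 9760.00 = 95.00 in
y_c = 1001920.00 / 9760.00 = 102.66 in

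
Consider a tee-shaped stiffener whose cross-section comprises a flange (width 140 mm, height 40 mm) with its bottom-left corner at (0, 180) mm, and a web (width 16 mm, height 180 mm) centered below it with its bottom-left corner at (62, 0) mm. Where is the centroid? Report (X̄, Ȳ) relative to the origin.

web: A = 16 × 180 = 2880.00, centroid at (70.00, 90.00).
flange: A = 140 × 40 = 5600.00, centroid at (70.00, 200.00).
ΣA = 8480.00 mm², ΣAX̄ = 593600.00 mm³, ΣAȲ = 1379200.00 mm³.
X̄ = 593600.00/8480.00 = 70.00 mm; Ȳ = 1379200.00/8480.00 = 162.64 mm.

X̄ = 70.00 mm, Ȳ = 162.64 mm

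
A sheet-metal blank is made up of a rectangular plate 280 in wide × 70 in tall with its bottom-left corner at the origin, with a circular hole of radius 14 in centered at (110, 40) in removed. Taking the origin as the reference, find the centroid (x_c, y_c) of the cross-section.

plate: A = 280 × 70 = 19600.00, centroid at (140.00, 35.00).
hole: A = −π·14² = -615.75, centroid at (110.00, 40.00).
ΣA = 18984.25 in², ΣAx_c = 2676267.26 in³, ΣAy_c = 661369.91 in³.
x_c = 2676267.26/18984.25 = 140.97 in; y_c = 661369.91/18984.25 = 34.84 in.

x_c = 140.97 in, y_c = 34.84 in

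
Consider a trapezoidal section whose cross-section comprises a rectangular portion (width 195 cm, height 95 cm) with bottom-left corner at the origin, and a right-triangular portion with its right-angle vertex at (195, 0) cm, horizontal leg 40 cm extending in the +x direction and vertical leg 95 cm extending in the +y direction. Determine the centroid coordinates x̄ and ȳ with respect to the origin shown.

x̄ = 107.81 cm, ȳ = 46.03 cm

rectangular portion: A = 195 × 95 = 18525.00, centroid at (97.50, 47.50).
triangular portion: A = ½·40·95 = 1900.00, centroid at (208.33, 31.67).
ΣA = 20425.00 cm², ΣAx̄ = 2202020.83 cm³, ΣAȳ = 940104.17 cm³.
x̄ = 2202020.83/20425.00 = 107.81 cm; ȳ = 940104.17/20425.00 = 46.03 cm.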